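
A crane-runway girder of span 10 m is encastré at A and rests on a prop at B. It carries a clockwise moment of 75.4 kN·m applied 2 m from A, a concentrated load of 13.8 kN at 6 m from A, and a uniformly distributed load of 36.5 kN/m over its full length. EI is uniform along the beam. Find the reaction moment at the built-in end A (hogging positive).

M_A = 514.1 kN·m

Release the roller at B. Primary structure: cantilever fixed at A.
Deflection at B on the released cantilever, summing each load's contribution:
  clockwise couple 75.4 at a = 2: M₀a(2L − a)/(2EI) = 1357/EI
  point load 13.8 at a = 6: Pa²(3L − a)/(6EI) = 1987/EI
  UDL 36.5: wL⁴/(8EI) = 45625/EI
  δ_0 = 48969/EI
Tip deflection under a unit load at B: L³/(3EI) = 333.3/EI.
The prop prevents deflection at B: R_B = δ_0/δ_{BB} = 48969/333.3 = 146.9 kN.
Moment equilibrium about A: M_A = Σ(load moments about A) − R_B·L = 1983 − 146.9×10 = 514.1 kN·m.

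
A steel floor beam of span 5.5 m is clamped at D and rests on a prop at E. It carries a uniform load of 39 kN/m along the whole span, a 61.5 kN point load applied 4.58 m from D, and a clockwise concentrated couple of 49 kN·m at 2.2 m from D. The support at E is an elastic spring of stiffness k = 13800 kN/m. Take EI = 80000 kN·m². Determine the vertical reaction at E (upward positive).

R_E = 122.4 kN

Release the roller at E. Primary structure: cantilever fixed at D.
Free-end deflection of the primary structure under the applied loading (downward +):
  UDL 39: wL⁴/(8EI) = 4461/EI
  point load 61.5 at a = 4.58: Pa²(3L − a)/(6EI) = 2563/EI
  clockwise couple 49 at a = 2.2: M₀a(2L − a)/(2EI) = 474.3/EI
  δ_0 = 7498/EI
Tip deflection under a unit load at E: L³/(3EI) = 55.46/EI.
With EI = 80000 kN·m²: δ_0 = 0.093727 m and δ_{EE} = 0.000693 m/kN.
Compatibility — the spring shortens by R_E/k under the reaction it provides: δ_0 − R_E·δ_{EE} = R_E/k. With 1/k = 0.000072 m/kN, R_E = δ_0 / (δ_{EE} + 1/k) = 0.093727 / (0.000693 + 0.000072) = 122.4 kN.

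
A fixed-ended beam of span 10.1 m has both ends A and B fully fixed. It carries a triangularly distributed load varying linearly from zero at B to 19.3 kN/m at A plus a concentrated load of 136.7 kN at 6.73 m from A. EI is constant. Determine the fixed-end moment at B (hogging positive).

Take the two fixed-end moments M_A, M_B as redundants; the released structure is the simple span AB.
Simple-span end rotations at A and B under the given loads:
  at A: triangular load, peak 19.3: w₀L³/(45EI) = 441.9/EI
  at B: triangular load, peak 19.3: 7w₀L³/(360EI) = 386.6/EI
  at A: point load 136.7 at a = 6.73: Pab(L + b)/(6LEI) = 689.1/EI
  at B: point load 136.7 at a = 6.73: Pab(L + a)/(6LEI) = 861/EI
  θ_A0 = 1131/EI,  θ_B0 = 1248/EI
Flexibility coefficients: a unit moment at one end gives L/(3EI) there and L/(6EI) at the far end, so f₁₁ = f₂₂ = 3.367/EI and f₁₂ = f₂₁ = 1.683/EI.
Compatibility — zero rotation at each built-in end:
  3.367 M_A + 1.683 M_B = 1131
  1.683 M_A + 3.367 M_B = 1248
Solving the pair gives M_A = 200.9 kN·m and M_B = 270.2 kN·m (hogging).

M_B = 270.2 kN·m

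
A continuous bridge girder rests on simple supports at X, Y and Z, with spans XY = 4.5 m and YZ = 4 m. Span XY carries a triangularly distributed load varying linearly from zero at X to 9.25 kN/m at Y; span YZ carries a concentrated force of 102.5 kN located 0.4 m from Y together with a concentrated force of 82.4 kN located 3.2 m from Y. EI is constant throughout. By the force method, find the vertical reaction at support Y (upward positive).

Release continuity at Y by inserting a hinge; the redundant is the internal moment M_Y. The primary structure is two simply-supported spans XY and YZ.
Discontinuity in slope at Y on the released structure — sum the simple-span end rotations:
  span XY: triangular load, peak 9.25: w₀L³/(45EI) = 18.73/EI
  span YZ: point load 102.5 at a = 0.4: Pab(L + b)/(6LEI) = 46.74/EI
  span YZ: point load 82.4 at a = 3.2: Pab(L + b)/(6LEI) = 42.19/EI
  relative rotation θ_0 = (18.73 + 88.93)/EI = 107.7/EI
A unit hogging moment at Y produces rotation L₁/(3EI) + L₂/(3EI) = 2.833/EI.
Slope continuity at Y: θ_0 = M_Y·2.833/EI, so M_Y = 107.7/2.833 = 38 kN·m (hogging).
Span XY, ΣM about X with M_Y applied at Y: R_Y^{XY}·4.5 = 62.44 + 38, so R_Y^{XY} = 22.32 kN and R_X = 20.81 − 22.32 = -1.506 kN.
Span YZ, ΣM about Z: R_Y^{YZ}·4 = 434.9 + 38, so R_Y^{YZ} = 118.2 kN and R_Z = 184.9 − 118.2 = 66.67 kN.
R_Y = 22.32 + 118.2 = 140.5 kN.

R_Y = 140.5 kN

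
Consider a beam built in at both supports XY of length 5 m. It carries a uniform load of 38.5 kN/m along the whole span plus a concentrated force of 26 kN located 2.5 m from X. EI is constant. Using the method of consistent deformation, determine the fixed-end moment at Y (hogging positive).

M_Y = 96.46 kN·m

Take the two fixed-end moments M_X, M_Y as redundants; the released structure is the simple span XY.
End rotations of the released simple span under the applied load (×1/EI):
  at X: UDL 38.5: wL³/(24EI) = 200.5/EI
  at Y: UDL 38.5: wL³/(24EI) = 200.5/EI
  at X: point load 26 at a = 2.5: Pab(L + b)/(6LEI) = 40.62/EI
  at Y: point load 26 at a = 2.5: Pab(L + a)/(6LEI) = 40.62/EI
  θ_X0 = 241.1/EI,  θ_Y0 = 241.1/EI
Flexibility coefficients: a unit moment at one end gives L/(3EI) there and L/(6EI) at the far end, so f₁₁ = f₂₂ = 1.667/EI and f₁₂ = f₂₁ = 0.8333/EI.
Compatibility — zero rotation at each built-in end:
  1.667 M_X + 0.8333 M_Y = 241.1
  0.8333 M_X + 1.667 M_Y = 241.1
Solving the pair gives M_X = 96.46 kN·m and M_Y = 96.46 kN·m (hogging).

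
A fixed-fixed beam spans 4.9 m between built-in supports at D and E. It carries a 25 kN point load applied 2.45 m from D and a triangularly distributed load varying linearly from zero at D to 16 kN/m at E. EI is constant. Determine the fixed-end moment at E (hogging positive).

Release both end moments; the primary structure is a simply-supported span DE with redundants M_D and M_E.
On the primary (simply-supported) span, the end slopes from the loading are:
  at D: point load 25 at a = 2.45: Pab(L + b)/(6LEI) = 37.52/EI
  at E: point load 25 at a = 2.45: Pab(L + a)/(6LEI) = 37.52/EI
  at D: triangular load, peak 16: 7w₀L³/(360EI) = 36.6/EI
  at E: triangular load, peak 16: w₀L³/(45EI) = 41.83/EI
  θ_D0 = 74.12/EI,  θ_E0 = 79.35/EI
Flexibility coefficients: a unit moment at one end gives L/(3EI) there and L/(6EI) at the far end, so f₁₁ = f₂₂ = 1.633/EI and f₁₂ = f₂₁ = 0.8167/EI.
Compatibility — zero rotation at each built-in end:
  1.633 M_D + 0.8167 M_E = 74.12
  0.8167 M_D + 1.633 M_E = 79.35
Solving the pair gives M_D = 28.12 kN·m and M_E = 34.52 kN·m (hogging).

M_E = 34.52 kN·m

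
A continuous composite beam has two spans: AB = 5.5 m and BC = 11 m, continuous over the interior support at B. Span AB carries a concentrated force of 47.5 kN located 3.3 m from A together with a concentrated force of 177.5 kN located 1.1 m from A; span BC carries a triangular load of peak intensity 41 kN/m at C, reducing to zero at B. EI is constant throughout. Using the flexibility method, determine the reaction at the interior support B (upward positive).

R_B = 204.9 kN

Take M_B as the redundant. Released structure: two simple spans AB and BC with a hinge at B.
Rotations at B on the released spans (each span's end-slope, ×1/EI):
  span AB: point load 47.5 at a = 3.3: Pab(L + a)/(6LEI) = 91.96/EI
  span AB: point load 177.5 at a = 1.1: Pab(L + a)/(6LEI) = 171.8/EI
  span BC: triangular load, peak 41: 7w₀L³/(360EI) = 1061/EI
  relative rotation θ_0 = (263.8 + 1061)/EI = 1325/EI
A unit hogging moment at B produces rotation L₁/(3EI) + L₂/(3EI) = 5.5/EI.
Compatibility: M_B·(L₁+L₂)/(3EI) = θ_0, giving M_B = 240.9 kN·m (hogging).
Span AB, ΣM about A with M_B applied at B: R_B^{AB}·5.5 = 352 + 240.9, so R_B^{AB} = 107.8 kN and R_A = 225 − 107.8 = 117.2 kN.
Span BC, ΣM about C: R_B^{BC}·11 = 826.8 + 240.9, so R_B^{BC} = 97.07 kN and R_C = 225.5 − 97.07 = 128.4 kN.
R_B = 107.8 + 97.07 = 204.9 kN.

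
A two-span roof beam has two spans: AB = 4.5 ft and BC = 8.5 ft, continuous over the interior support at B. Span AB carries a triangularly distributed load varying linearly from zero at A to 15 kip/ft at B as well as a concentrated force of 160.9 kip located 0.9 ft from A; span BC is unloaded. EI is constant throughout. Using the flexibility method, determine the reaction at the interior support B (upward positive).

R_B = 65.24 kip

Take M_B as the redundant. Released structure: two simple spans AB and BC with a hinge at B.
End slopes at the hinge B, treating each span as simply supported:
  span AB: triangular load, peak 15: w₀L³/(45EI) = 30.38/EI
  span AB: point load 160.9 at a = 0.9: Pab(L + a)/(6LEI) = 104.3/EI
  relative rotation θ_0 = (134.6 + 0)/EI = 134.6/EI
A unit hogging moment at B produces rotation L₁/(3EI) + L₂/(3EI) = 4.333/EI.
Compatibility: M_B·(L₁+L₂)/(3EI) = θ_0, giving M_B = 31.07 kip·ft (hogging).
Span AB, ΣM about A with M_B applied at B: R_B^{AB}·4.5 = 246.1 + 31.07, so R_B^{AB} = 61.58 kip and R_A = 194.7 − 61.58 = 133.1 kip.
Span BC, ΣM about C: R_B^{BC}·8.5 = 0 + 31.07, so R_B^{BC} = 3.655 kip and R_C = 0 − 3.655 = -3.655 kip.
R_B = 61.58 + 3.655 = 65.24 kip.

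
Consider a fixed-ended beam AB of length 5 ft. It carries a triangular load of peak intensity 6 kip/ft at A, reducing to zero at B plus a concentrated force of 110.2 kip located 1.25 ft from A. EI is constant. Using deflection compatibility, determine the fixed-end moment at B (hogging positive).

M_B = 30.83 kip·ft

Take the two fixed-end moments M_A, M_B as redundants; the released structure is the simple span AB.
Simple-span end rotations at A and B under the given loads:
  at A: triangular load, peak 6: w₀L³/(45EI) = 16.67/EI
  at B: triangular load, peak 6: 7w₀L³/(360EI) = 14.58/EI
  at A: point load 110.2 at a = 1.25: Pab(L + b)/(6LEI) = 150.7/EI
  at B: point load 110.2 at a = 1.25: Pab(L + a)/(6LEI) = 107.6/EI
  θ_A0 = 167.3/EI,  θ_B0 = 122.2/EI
Flexibility coefficients: a unit moment at one end gives L/(3EI) there and L/(6EI) at the far end, so f₁₁ = f₂₂ = 1.667/EI and f₁₂ = f₂₁ = 0.8333/EI.
Compatibility — zero rotation at each built-in end:
  1.667 M_A + 0.8333 M_B = 167.3
  0.8333 M_A + 1.667 M_B = 122.2
Solving the pair gives M_A = 84.98 kip·ft and M_B = 30.83 kip·ft (hogging).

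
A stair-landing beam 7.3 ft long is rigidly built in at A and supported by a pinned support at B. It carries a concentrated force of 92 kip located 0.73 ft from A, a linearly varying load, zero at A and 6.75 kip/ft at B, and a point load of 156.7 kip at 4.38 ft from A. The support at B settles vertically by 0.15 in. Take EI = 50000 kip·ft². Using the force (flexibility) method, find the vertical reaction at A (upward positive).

Release the roller at B. Primary structure: cantilever fixed at A.
Downward deflection at the released point B due to the loads:
  point load 92 at a = 0.73: Pa²(3L − a)/(6EI) = 173/EI
  triangular load, peak 6.75 at the free end: 11w₀L⁴/(120EI) = 1757/EI
  point load 156.7 at a = 4.38: Pa²(3L − a)/(6EI) = 8778/EI
  δ_0 = 10708/EI
Flexibility coefficient — unit upward force at B: δ_{BB} = L³/(3EI) = 129.7/EI.
With EI = 50000 kip·ft²: δ_0 = 0.21416 ft and δ_{BB} = 0.002593 ft/kip.
Compatibility — the beam at B must follow the support down by 0.0125 ft: δ_0 − R_B·δ_{BB} = 0.0125, so R_B = (0.21416 − 0.0125)/0.002593 = 77.76 kip.
Vertical equilibrium: R_A = ΣP − R_B = 273.3 − 77.76 = 195.6 kip.

R_A = 195.6 kip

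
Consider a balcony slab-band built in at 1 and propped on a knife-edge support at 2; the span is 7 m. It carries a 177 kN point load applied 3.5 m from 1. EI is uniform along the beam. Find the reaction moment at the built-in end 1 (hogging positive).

M_1 = 232.3 kN·m

Remove the prop at 2; the released (primary) structure is a cantilever built in at 1.
Free-end deflection of the primary structure under the applied loading (downward +):
  point load 177 at a = 3.5: Pa²(3L − a)/(6EI) = 6324/EI
Flexibility coefficient — unit upward force at 2: δ_{22} = L³/(3EI) = 114.3/EI.
The prop prevents deflection at 2: R_2 = δ_0/δ_{22} = 6324/114.3 = 55.31 kN.
Moment equilibrium about 1: M_1 = Σ(load moments about 1) − R_2·L = 619.5 − 55.31×7 = 232.3 kN·m.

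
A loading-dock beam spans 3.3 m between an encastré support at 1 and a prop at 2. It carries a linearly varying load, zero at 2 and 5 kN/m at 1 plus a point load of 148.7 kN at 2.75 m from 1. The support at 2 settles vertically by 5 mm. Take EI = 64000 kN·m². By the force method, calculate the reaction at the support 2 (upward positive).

Release the roller at 2. Primary structure: cantilever fixed at 1.
Deflection at 2 on the released cantilever, summing each load's contribution:
  triangular load, peak 5 at the fixed end: w₀L⁴/(30EI) = 19.77/EI
  point load 148.7 at a = 2.75: Pa²(3L − a)/(6EI) = 1340/EI
  δ_0 = 1360/EI
Tip deflection under a unit load at 2: L³/(3EI) = 11.98/EI.
With EI = 64000 kN·m²: δ_0 = 0.021248 m and δ_{22} = 0.000187 m/kN.
Compatibility — the beam at 2 must follow the support down by 0.005 m: δ_0 − R_2·δ_{22} = 0.005, so R_2 = (0.021248 − 0.005)/0.000187 = 86.81 kN.

R_2 = 86.81 kN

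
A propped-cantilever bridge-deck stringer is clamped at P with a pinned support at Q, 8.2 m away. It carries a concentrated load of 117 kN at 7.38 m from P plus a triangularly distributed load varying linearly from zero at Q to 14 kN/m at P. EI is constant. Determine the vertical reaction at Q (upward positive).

R_Q = 111 kN

Remove the prop at Q; the released (primary) structure is a cantilever built in at P.
Primary-structure tip deflection at Q by superposition:
  point load 117 at a = 7.38: Pa²(3L − a)/(6EI) = 18289/EI
  triangular load, peak 14 at the fixed end: w₀L⁴/(30EI) = 2110/EI
  δ_0 = 20399/EI
Tip deflection under a unit load at Q: L³/(3EI) = 183.8/EI.
The prop prevents deflection at Q: R_Q = δ_0/δ_{QQ} = 20399/183.8 = 111 kN.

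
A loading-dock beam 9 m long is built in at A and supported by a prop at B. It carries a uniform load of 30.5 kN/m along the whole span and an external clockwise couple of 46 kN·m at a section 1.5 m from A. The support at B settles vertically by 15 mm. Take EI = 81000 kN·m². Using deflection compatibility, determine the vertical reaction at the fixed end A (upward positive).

Remove the prop at B; the released (primary) structure is a cantilever built in at A.
Primary-structure tip deflection at B by superposition:
  UDL 30.5: wL⁴/(8EI) = 25014/EI
  clockwise couple 46 at a = 1.5: M₀a(2L − a)/(2EI) = 569.2/EI
  δ_0 = 25583/EI
Flexibility coefficient — unit upward force at B: δ_{BB} = L³/(3EI) = 243/EI.
With EI = 81000 kN·m²: δ_0 = 0.31584 m and δ_{BB} = 0.003 m/kN.
Compatibility — the beam at B must follow the support down by 0.015 m: δ_0 − R_B·δ_{BB} = 0.015, so R_B = (0.31584 − 0.015)/0.003 = 100.3 kN.
Vertical equilibrium: R_A = ΣP − R_B = 274.5 − 100.3 = 174.2 kN.

R_A = 174.2 kN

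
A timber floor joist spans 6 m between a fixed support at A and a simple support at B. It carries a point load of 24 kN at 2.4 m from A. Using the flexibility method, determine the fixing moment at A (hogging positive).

Remove the prop at B; the released (primary) structure is a cantilever built in at A.
Deflection at B on the released cantilever, summing each load's contribution:
  point load 24 at a = 2.4: Pa²(3L − a)/(6EI) = 359.4/EI
Tip deflection under a unit load at B: L³/(3EI) = 72/EI.
The prop prevents deflection at B: R_B = δ_0/δ_{BB} = 359.4/72 = 4.992 kN.
Moment equilibrium about A: M_A = Σ(load moments about A) − R_B·L = 57.6 − 4.992×6 = 27.65 kN·m.

M_A = 27.65 kN·m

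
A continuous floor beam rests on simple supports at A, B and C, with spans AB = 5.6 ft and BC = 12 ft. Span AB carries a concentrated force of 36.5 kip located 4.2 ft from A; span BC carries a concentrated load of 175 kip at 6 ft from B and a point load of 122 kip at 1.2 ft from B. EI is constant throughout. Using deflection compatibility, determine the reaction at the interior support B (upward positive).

R_B = 320.1 kip

Take M_B as the redundant. Released structure: two simple spans AB and BC with a hinge at B.
Rotations at B on the released spans (each span's end-slope, ×1/EI):
  span AB: point load 36.5 at a = 4.2: Pab(L + a)/(6LEI) = 62.6/EI
  span BC: point load 175 at a = 6: Pab(L + b)/(6LEI) = 1575/EI
  span BC: point load 122 at a = 1.2: Pab(L + b)/(6LEI) = 500.7/EI
  relative rotation θ_0 = (62.6 + 2076)/EI = 2138/EI
A unit hogging moment at B produces rotation L₁/(3EI) + L₂/(3EI) = 5.867/EI.
Slope continuity at B: θ_0 = M_B·5.867/EI, so M_B = 2138/5.867 = 364.5 kip·ft (hogging).
Span AB, ΣM about A with M_B applied at B: R_B^{AB}·5.6 = 153.3 + 364.5, so R_B^{AB} = 92.46 kip and R_A = 36.5 − 92.46 = -55.96 kip.
Span BC, ΣM about C: R_B^{BC}·12 = 2368 + 364.5, so R_B^{BC} = 227.7 kip and R_C = 297 − 227.7 = 69.33 kip.
R_B = 92.46 + 227.7 = 320.1 kip.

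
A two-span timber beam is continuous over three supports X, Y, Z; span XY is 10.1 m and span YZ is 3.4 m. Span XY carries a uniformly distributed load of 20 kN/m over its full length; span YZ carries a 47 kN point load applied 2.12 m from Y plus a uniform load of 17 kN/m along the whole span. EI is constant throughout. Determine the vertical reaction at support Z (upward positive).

R_Z = -1.643 kN

Release continuity at Y by inserting a hinge; the redundant is the internal moment M_Y. The primary structure is two simply-supported spans XY and YZ.
Discontinuity in slope at Y on the released structure — sum the simple-span end rotations:
  span XY: UDL 20: wL³/(24EI) = 858.6/EI
  span YZ: point load 47 at a = 2.12: Pab(L + b)/(6LEI) = 29.26/EI
  span YZ: UDL 17: wL³/(24EI) = 27.84/EI
  relative rotation θ_0 = (858.6 + 57.1)/EI = 915.7/EI
A unit hogging moment at Y produces rotation L₁/(3EI) + L₂/(3EI) = 4.5/EI.
Compatibility: M_Y·(L₁+L₂)/(3EI) = θ_0, giving M_Y = 203.5 kN·m (hogging).
Span YZ, ΣM about Z: R_Y^{YZ}·3.4 = 158.4 + 203.5, so R_Y^{YZ} = 106.4 kN and R_Z = 104.8 − 106.4 = -1.643 kN.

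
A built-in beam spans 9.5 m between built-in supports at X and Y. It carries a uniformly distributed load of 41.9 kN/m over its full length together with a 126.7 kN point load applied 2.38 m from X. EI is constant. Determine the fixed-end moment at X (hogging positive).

Release both end moments; the primary structure is a simply-supported span XY with redundants M_X and M_Y.
On the primary (simply-supported) span, the end slopes from the loading are:
  at X: UDL 41.9: wL³/(24EI) = 1497/EI
  at Y: UDL 41.9: wL³/(24EI) = 1497/EI
  at X: point load 126.7 at a = 2.38: Pab(L + b)/(6LEI) = 626/EI
  at Y: point load 126.7 at a = 2.38: Pab(L + a)/(6LEI) = 447.5/EI
  θ_X0 = 2123/EI,  θ_Y0 = 1944/EI
Flexibility coefficients: a unit moment at one end gives L/(3EI) there and L/(6EI) at the far end, so f₁₁ = f₂₂ = 3.167/EI and f₁₂ = f₂₁ = 1.583/EI.
Compatibility — zero rotation at each built-in end:
  3.167 M_X + 1.583 M_Y = 2123
  1.583 M_X + 3.167 M_Y = 1944
Solving the pair gives M_X = 484.5 kN·m and M_Y = 371.7 kN·m (hogging).

M_X = 484.5 kN·m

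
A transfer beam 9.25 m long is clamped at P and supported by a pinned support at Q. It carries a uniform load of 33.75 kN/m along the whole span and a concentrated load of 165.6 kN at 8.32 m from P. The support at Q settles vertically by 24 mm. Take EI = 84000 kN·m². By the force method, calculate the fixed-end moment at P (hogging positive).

M_P = 507.9 kN·m

Release the roller at Q. Primary structure: cantilever fixed at P.
Free-end deflection of the primary structure under the applied loading (downward +):
  UDL 33.75: wL⁴/(8EI) = 30885/EI
  point load 165.6 at a = 8.32: Pa²(3L − a)/(6EI) = 37122/EI
  δ_0 = 68007/EI
Flexibility coefficient — unit upward force at Q: δ_{QQ} = L³/(3EI) = 263.8/EI.
With EI = 84000 kN·m²: δ_0 = 0.80961 m and δ_{QQ} = 0.003141 m/kN.
Compatibility — the beam at Q must follow the support down by 0.024 m: δ_0 − R_Q·δ_{QQ} = 0.024, so R_Q = (0.80961 − 0.024)/0.003141 = 250.1 kN.
Moment equilibrium about P: M_P = Σ(load moments about P) − R_Q·L = 2822 − 250.1×9.25 = 507.9 kN·m.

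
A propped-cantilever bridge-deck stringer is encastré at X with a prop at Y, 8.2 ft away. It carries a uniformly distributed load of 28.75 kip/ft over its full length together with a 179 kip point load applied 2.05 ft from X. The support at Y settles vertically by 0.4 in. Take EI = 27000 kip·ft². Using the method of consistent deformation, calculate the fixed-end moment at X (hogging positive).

Take the reaction at Y as the redundant and release it; the primary structure is a cantilever fixed at X.
Deflection at Y on the released cantilever, summing each load's contribution:
  UDL 28.75: wL⁴/(8EI) = 16248/EI
  point load 179 at a = 2.05: Pa²(3L − a)/(6EI) = 2827/EI
  δ_0 = 19075/EI
Flexibility coefficient — unit upward force at Y: δ_{YY} = L³/(3EI) = 183.8/EI.
With EI = 27000 kip·ft²: δ_0 = 0.70649 ft and δ_{YY} = 0.006807 ft/kip.
Compatibility — the beam at Y must follow the support down by 0.03333 ft: δ_0 − R_Y·δ_{YY} = 0.03333, so R_Y = (0.70649 − 0.03333)/0.006807 = 98.89 kip.
Moment equilibrium about X: M_X = Σ(load moments about X) − R_Y·L = 1334 − 98.89×8.2 = 522.6 kip·ft.

M_X = 522.6 kip·ft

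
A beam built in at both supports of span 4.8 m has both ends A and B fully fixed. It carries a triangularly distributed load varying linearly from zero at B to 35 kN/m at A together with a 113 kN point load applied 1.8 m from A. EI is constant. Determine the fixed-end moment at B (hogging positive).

Take the two fixed-end moments M_A, M_B as redundants; the released structure is the simple span AB.
On the primary (simply-supported) span, the end slopes from the loading are:
  at A: triangular load, peak 35: w₀L³/(45EI) = 86.02/EI
  at B: triangular load, peak 35: 7w₀L³/(360EI) = 75.26/EI
  at A: point load 113 at a = 1.8: Pab(L + b)/(6LEI) = 165.3/EI
  at B: point load 113 at a = 1.8: Pab(L + a)/(6LEI) = 139.8/EI
  θ_A0 = 251.3/EI,  θ_B0 = 215.1/EI
Flexibility coefficients: a unit moment at one end gives L/(3EI) there and L/(6EI) at the far end, so f₁₁ = f₂₂ = 1.6/EI and f₁₂ = f₂₁ = 0.8/EI.
Compatibility — zero rotation at each built-in end:
  1.6 M_A + 0.8 M_B = 251.3
  0.8 M_A + 1.6 M_B = 215.1
Solving the pair gives M_A = 119.8 kN·m and M_B = 74.55 kN·m (hogging).

M_B = 74.55 kN·m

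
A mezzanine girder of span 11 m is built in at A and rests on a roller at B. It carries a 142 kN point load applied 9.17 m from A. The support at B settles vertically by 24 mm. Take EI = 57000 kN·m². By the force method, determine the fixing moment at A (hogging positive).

M_A = 160.3 kN·m

Remove the prop at B; the released (primary) structure is a cantilever built in at A.
Free-end deflection of the primary structure under the applied loading (downward +):
  point load 142 at a = 9.17: Pa²(3L − a)/(6EI) = 47424/EI
Tip deflection under a unit load at B: L³/(3EI) = 443.7/EI.
With EI = 57000 kN·m²: δ_0 = 0.832 m and δ_{BB} = 0.007784 m/kN.
Compatibility — the beam at B must follow the support down by 0.024 m: δ_0 − R_B·δ_{BB} = 0.024, so R_B = (0.832 − 0.024)/0.007784 = 103.8 kN.
Moment equilibrium about A: M_A = Σ(load moments about A) − R_B·L = 1302 − 103.8×11 = 160.3 kN·m.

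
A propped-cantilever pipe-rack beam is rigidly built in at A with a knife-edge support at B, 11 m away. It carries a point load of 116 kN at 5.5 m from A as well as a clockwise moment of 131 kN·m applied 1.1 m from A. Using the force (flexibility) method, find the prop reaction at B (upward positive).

R_B = 39.64 kN

Choose R_B as the redundant. The primary structure is the cantilever fixed at A.
Primary-structure tip deflection at B by superposition:
  point load 116 at a = 5.5: Pa²(3L − a)/(6EI) = 16083/EI
  clockwise couple 131 at a = 1.1: M₀a(2L − a)/(2EI) = 1506/EI
  δ_0 = 17589/EI
Tip deflection under a unit load at B: L³/(3EI) = 443.7/EI.
The prop prevents deflection at B: R_B = δ_0/δ_{BB} = 17589/443.7 = 39.64 kN.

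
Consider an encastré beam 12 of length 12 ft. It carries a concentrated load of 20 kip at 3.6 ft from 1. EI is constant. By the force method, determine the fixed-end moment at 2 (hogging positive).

Take the two fixed-end moments M_1, M_2 as redundants; the released structure is the simple span 12.
Simple-span end rotations at 1 and 2 under the given loads:
  at 1: point load 20 at a = 3.6: Pab(L + b)/(6LEI) = 171.4/EI
  at 2: point load 20 at a = 3.6: Pab(L + a)/(6LEI) = 131/EI
  θ_10 = 171.4/EI,  θ_20 = 131/EI
Flexibility coefficients: a unit moment at one end gives L/(3EI) there and L/(6EI) at the far end, so f₁₁ = f₂₂ = 4/EI and f₁₂ = f₂₁ = 2/EI.
Compatibility — zero rotation at each built-in end:
  4 M_1 + 2 M_2 = 171.4
  2 M_1 + 4 M_2 = 131
Solving the pair gives M_1 = 35.28 kip·ft and M_2 = 15.12 kip·ft (hogging).

M_2 = 15.12 kip·ft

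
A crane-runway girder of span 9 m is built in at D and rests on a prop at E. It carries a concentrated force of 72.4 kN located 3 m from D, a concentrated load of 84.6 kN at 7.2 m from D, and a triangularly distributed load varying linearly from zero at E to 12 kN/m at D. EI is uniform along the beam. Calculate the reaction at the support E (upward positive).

R_E = 81.08 kN

Choose R_E as the redundant. The primary structure is the cantilever fixed at D.
Downward deflection at the released point E due to the loads:
  point load 72.4 at a = 3: Pa²(3L − a)/(6EI) = 2606/EI
  point load 84.6 at a = 7.2: Pa²(3L − a)/(6EI) = 14473/EI
  triangular load, peak 12 at the fixed end: w₀L⁴/(30EI) = 2624/EI
  δ_0 = 19703/EI
Flexibility coefficient — unit upward force at E: δ_{EE} = L³/(3EI) = 243/EI.
The prop prevents deflection at E: R_E = δ_0/δ_{EE} = 19703/243 = 81.08 kN.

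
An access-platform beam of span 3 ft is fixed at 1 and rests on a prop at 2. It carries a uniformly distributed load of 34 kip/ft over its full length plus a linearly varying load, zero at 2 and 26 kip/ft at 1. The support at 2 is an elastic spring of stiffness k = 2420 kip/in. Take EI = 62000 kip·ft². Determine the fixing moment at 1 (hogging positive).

M_1 = 80.34 kip·ft

Choose R_2 as the redundant. The primary structure is the cantilever fixed at 1.
Deflection at 2 on the released cantilever, summing each load's contribution:
  UDL 34: wL⁴/(8EI) = 344.2/EI
  triangular load, peak 26 at the fixed end: w₀L⁴/(30EI) = 70.2/EI
  δ_0 = 414.4/EI
Flexibility coefficient — unit upward force at 2: δ_{22} = L³/(3EI) = 9/EI.
With EI = 62000 kip·ft²: δ_0 = 0.006685 ft and δ_{22} = 0.000145 ft/kip.
Compatibility — the spring shortens by R_2/k under the reaction it provides: δ_0 − R_2·δ_{22} = R_2/k. With 1/k = 1/(2420×12) ft/kip = 0.000034 ft/kip, R_2 = δ_0 / (δ_{22} + 1/k) = 0.006685 / (0.000145 + 0.000034) = 37.22 kip.
Moment equilibrium about 1: M_1 = Σ(load moments about 1) − R_2·L = 192 − 37.22×3 = 80.34 kip·ft.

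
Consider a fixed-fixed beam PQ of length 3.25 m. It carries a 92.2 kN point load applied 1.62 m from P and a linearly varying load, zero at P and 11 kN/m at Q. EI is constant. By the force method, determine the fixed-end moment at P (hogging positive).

M_P = 41.44 kN·m

Release both end moments; the primary structure is a simply-supported span PQ with redundants M_P and M_Q.
On the primary (simply-supported) span, the end slopes from the loading are:
  at P: point load 92.2 at a = 1.62: Pab(L + b)/(6LEI) = 60.93/EI
  at Q: point load 92.2 at a = 1.62: Pab(L + a)/(6LEI) = 60.8/EI
  at P: triangular load, peak 11: 7w₀L³/(360EI) = 7.342/EI
  at Q: triangular load, peak 11: w₀L³/(45EI) = 8.391/EI
  θ_P0 = 68.27/EI,  θ_Q0 = 69.19/EI
Flexibility coefficients: a unit moment at one end gives L/(3EI) there and L/(6EI) at the far end, so f₁₁ = f₂₂ = 1.083/EI and f₁₂ = f₂₁ = 0.5417/EI.
Compatibility — zero rotation at each built-in end:
  1.083 M_P + 0.5417 M_Q = 68.27
  0.5417 M_P + 1.083 M_Q = 69.19
Solving the pair gives M_P = 41.44 kN·m and M_Q = 43.15 kN·m (hogging).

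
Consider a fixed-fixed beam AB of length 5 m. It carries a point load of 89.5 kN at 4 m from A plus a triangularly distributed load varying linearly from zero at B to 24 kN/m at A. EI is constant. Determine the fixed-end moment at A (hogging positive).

M_A = 44.32 kN·m

Take the two fixed-end moments M_A, M_B as redundants; the released structure is the simple span AB.
End rotations of the released simple span under the applied load (×1/EI):
  at A: point load 89.5 at a = 4: Pab(L + b)/(6LEI) = 71.6/EI
  at B: point load 89.5 at a = 4: Pab(L + a)/(6LEI) = 107.4/EI
  at A: triangular load, peak 24: w₀L³/(45EI) = 66.67/EI
  at B: triangular load, peak 24: 7w₀L³/(360EI) = 58.33/EI
  θ_A0 = 138.3/EI,  θ_B0 = 165.7/EI
Flexibility coefficients: a unit moment at one end gives L/(3EI) there and L/(6EI) at the far end, so f₁₁ = f₂₂ = 1.667/EI and f₁₂ = f₂₁ = 0.8333/EI.
Compatibility — zero rotation at each built-in end:
  1.667 M_A + 0.8333 M_B = 138.3
  0.8333 M_A + 1.667 M_B = 165.7
Solving the pair gives M_A = 44.32 kN·m and M_B = 77.28 kN·m (hogging).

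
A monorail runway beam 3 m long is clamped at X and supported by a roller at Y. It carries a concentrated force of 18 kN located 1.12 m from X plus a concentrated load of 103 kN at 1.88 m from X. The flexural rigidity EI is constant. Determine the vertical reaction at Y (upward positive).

R_Y = 51.29 kN

Remove the prop at Y; the released (primary) structure is a cantilever built in at X.
Primary-structure tip deflection at Y by superposition:
  point load 18 at a = 1.12: Pa²(3L − a)/(6EI) = 29.65/EI
  point load 103 at a = 1.88: Pa²(3L − a)/(6EI) = 432/EI
  δ_0 = 461.7/EI
Flexibility coefficient — unit upward force at Y: δ_{YY} = L³/(3EI) = 9/EI.
The prop prevents deflection at Y: R_Y = δ_0/δ_{YY} = 461.7/9 = 51.29 kN.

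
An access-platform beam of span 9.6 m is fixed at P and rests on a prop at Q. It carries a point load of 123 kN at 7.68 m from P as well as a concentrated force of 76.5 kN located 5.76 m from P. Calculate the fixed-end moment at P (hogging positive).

M_P = 236.7 kN·m

Choose R_Q as the redundant. The primary structure is the cantilever fixed at P.
Primary-structure tip deflection at Q by superposition:
  point load 123 at a = 7.68: Pa²(3L − a)/(6EI) = 25537/EI
  point load 76.5 at a = 5.76: Pa²(3L − a)/(6EI) = 9746/EI
  δ_0 = 35283/EI
Flexibility coefficient — unit upward force at Q: δ_{QQ} = L³/(3EI) = 294.9/EI.
The prop prevents deflection at Q: R_Q = δ_0/δ_{QQ} = 35283/294.9 = 119.6 kN.
Moment equilibrium about P: M_P = Σ(load moments about P) − R_Q·L = 1385 − 119.6×9.6 = 236.7 kN·m.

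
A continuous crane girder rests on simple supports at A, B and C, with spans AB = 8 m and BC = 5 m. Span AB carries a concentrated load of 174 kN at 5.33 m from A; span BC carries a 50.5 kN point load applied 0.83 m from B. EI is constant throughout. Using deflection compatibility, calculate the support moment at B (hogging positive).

Release continuity at B by inserting a hinge; the redundant is the internal moment M_B. The primary structure is two simply-supported spans AB and BC.
End slopes at the hinge B, treating each span as simply supported:
  span AB: point load 174 at a = 5.33: Pab(L + a)/(6LEI) = 687.7/EI
  span BC: point load 50.5 at a = 0.83: Pab(L + b)/(6LEI) = 53.43/EI
  relative rotation θ_0 = (687.7 + 53.43)/EI = 741.1/EI
A unit hogging moment at B produces rotation L₁/(3EI) + L₂/(3EI) = 4.333/EI.
Slope continuity at B: θ_0 = M_B·4.333/EI, so M_B = 741.1/4.333 = 171 kN·m (hogging).

M_B = 171 kN·m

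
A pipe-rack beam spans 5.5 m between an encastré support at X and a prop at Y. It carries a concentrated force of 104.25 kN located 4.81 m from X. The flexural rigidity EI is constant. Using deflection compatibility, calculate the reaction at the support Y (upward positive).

R_Y = 84.73 kN

Take the reaction at Y as the redundant and release it; the primary structure is a cantilever fixed at X.
Deflection at Y on the released cantilever, summing each load's contribution:
  point load 104.25 at a = 4.81: Pa²(3L − a)/(6EI) = 4699/EI
Tip deflection under a unit load at Y: L³/(3EI) = 55.46/EI.
The prop prevents deflection at Y: R_Y = δ_0/δ_{YY} = 4699/55.46 = 84.73 kN.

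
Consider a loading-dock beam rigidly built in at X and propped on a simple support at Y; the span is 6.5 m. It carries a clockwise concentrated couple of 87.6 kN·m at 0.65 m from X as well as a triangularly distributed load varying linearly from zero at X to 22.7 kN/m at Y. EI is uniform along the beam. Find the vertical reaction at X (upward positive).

Remove the prop at Y; the released (primary) structure is a cantilever built in at X.
Downward deflection at the released point Y due to the loads:
  clockwise couple 87.6 at a = 0.65: M₀a(2L − a)/(2EI) = 351.6/EI
  triangular load, peak 22.7 at the free end: 11w₀L⁴/(120EI) = 3714/EI
  δ_0 = 4066/EI
Flexibility coefficient — unit upward force at Y: δ_{YY} = L³/(3EI) = 91.54/EI.
Compatibility at Y: δ_0 − R_Y·δ_{YY} = 0, so R_Y = 4066/91.54 = 44.42 kN.
Vertical equilibrium: R_X = ΣP − R_Y = 73.78 − 44.42 = 29.36 kN.

R_X = 29.36 kN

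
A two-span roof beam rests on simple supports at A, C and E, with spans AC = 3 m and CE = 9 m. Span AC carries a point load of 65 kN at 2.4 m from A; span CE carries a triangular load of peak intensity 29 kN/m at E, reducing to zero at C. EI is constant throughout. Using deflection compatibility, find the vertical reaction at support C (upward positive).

R_C = 144.3 kN

Insert a hinge at C; M_C is the redundant, and each span becomes simply supported.
Rotations at C on the released spans (each span's end-slope, ×1/EI):
  span AC: point load 65 at a = 2.4: Pab(L + a)/(6LEI) = 28.08/EI
  span CE: triangular load, peak 29: 7w₀L³/(360EI) = 411.1/EI
  relative rotation θ_0 = (28.08 + 411.1)/EI = 439.2/EI
A unit hogging moment at C produces rotation L₁/(3EI) + L₂/(3EI) = 4/EI.
Compatibility: M_C·(L₁+L₂)/(3EI) = θ_0, giving M_C = 109.8 kN·m (hogging).
Span AC, ΣM about A with M_C applied at C: R_C^{AC}·3 = 156 + 109.8, so R_C^{AC} = 88.6 kN and R_A = 65 − 88.6 = -23.6 kN.
Span CE, ΣM about E: R_C^{CE}·9 = 391.5 + 109.8, so R_C^{CE} = 55.7 kN and R_E = 130.5 − 55.7 = 74.8 kN.
R_C = 88.6 + 55.7 = 144.3 kN.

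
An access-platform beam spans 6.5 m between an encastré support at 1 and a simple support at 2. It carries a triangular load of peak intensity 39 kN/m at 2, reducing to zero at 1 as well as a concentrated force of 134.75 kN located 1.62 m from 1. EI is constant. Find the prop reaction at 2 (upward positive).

Remove the prop at 2; the released (primary) structure is a cantilever built in at 1.
Downward deflection at the released point 2 due to the loads:
  triangular load, peak 39 at the free end: 11w₀L⁴/(120EI) = 6382/EI
  point load 134.75 at a = 1.62: Pa²(3L − a)/(6EI) = 1054/EI
  δ_0 = 7435/EI
Tip deflection under a unit load at 2: L³/(3EI) = 91.54/EI.
Compatibility at 2: δ_0 − R_2·δ_{22} = 0, so R_2 = 7435/91.54 = 81.22 kN.

R_2 = 81.22 kN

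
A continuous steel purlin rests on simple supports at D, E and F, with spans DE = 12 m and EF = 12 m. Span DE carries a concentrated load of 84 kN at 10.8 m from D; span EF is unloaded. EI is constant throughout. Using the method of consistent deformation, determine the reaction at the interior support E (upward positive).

R_E = 82.78 kN

Take M_E as the redundant. Released structure: two simple spans DE and EF with a hinge at E.
Rotations at E on the released spans (each span's end-slope, ×1/EI):
  span DE: point load 84 at a = 10.8: Pab(L + a)/(6LEI) = 344.7/EI
  relative rotation θ_0 = (344.7 + 0)/EI = 344.7/EI
A unit hogging moment at E produces rotation L₁/(3EI) + L₂/(3EI) = 8/EI.
Slope continuity at E: θ_0 = M_E·8/EI, so M_E = 344.7/8 = 43.09 kN·m (hogging).
Span DE, ΣM about D with M_E applied at E: R_E^{DE}·12 = 907.2 + 43.09, so R_E^{DE} = 79.19 kN and R_D = 84 − 79.19 = 4.809 kN.
Span EF, ΣM about F: R_E^{EF}·12 = 0 + 43.09, so R_E^{EF} = 3.591 kN and R_F = 0 − 3.591 = -3.591 kN.
R_E = 79.19 + 3.591 = 82.78 kN.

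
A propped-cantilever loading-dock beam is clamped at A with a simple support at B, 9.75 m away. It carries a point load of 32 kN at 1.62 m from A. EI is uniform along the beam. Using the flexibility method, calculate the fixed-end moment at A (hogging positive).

M_A = 39.64 kN·m

Remove the prop at B; the released (primary) structure is a cantilever built in at A.
Deflection at B on the released cantilever, summing each load's contribution:
  point load 32 at a = 1.62: Pa²(3L − a)/(6EI) = 386.7/EI
Flexibility coefficient — unit upward force at B: δ_{BB} = L³/(3EI) = 309/EI.
The prop prevents deflection at B: R_B = δ_0/δ_{BB} = 386.7/309 = 1.252 kN.
Moment equilibrium about A: M_A = Σ(load moments about A) − R_B·L = 51.84 − 1.252×9.75 = 39.64 kN·m.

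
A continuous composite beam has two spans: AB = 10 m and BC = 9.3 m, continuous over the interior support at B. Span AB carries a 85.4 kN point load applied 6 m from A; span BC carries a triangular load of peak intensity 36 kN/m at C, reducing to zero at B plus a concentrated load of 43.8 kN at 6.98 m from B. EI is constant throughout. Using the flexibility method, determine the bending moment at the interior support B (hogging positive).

M_B = 195.4 kN·m

Insert a hinge at B; M_B is the redundant, and each span becomes simply supported.
End slopes at the hinge B, treating each span as simply supported:
  span AB: point load 85.4 at a = 6: Pab(L + a)/(6LEI) = 546.6/EI
  span BC: triangular load, peak 36: 7w₀L³/(360EI) = 563/EI
  span BC: point load 43.8 at a = 6.98: Pab(L + b)/(6LEI) = 147.7/EI
  relative rotation θ_0 = (546.6 + 710.8)/EI = 1257/EI
A unit hogging moment at B produces rotation L₁/(3EI) + L₂/(3EI) = 6.433/EI.
Compatibility: M_B·(L₁+L₂)/(3EI) = θ_0, giving M_B = 195.4 kN·m (hogging).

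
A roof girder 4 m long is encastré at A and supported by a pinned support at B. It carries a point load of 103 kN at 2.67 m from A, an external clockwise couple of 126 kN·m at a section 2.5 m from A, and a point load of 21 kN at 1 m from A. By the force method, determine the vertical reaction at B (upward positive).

Choose R_B as the redundant. The primary structure is the cantilever fixed at A.
Free-end deflection of the primary structure under the applied loading (downward +):
  point load 103 at a = 2.67: Pa²(3L − a)/(6EI) = 1142/EI
  clockwise couple 126 at a = 2.5: M₀a(2L − a)/(2EI) = 866.2/EI
  point load 21 at a = 1: Pa²(3L − a)/(6EI) = 38.5/EI
  δ_0 = 2047/EI
Flexibility coefficient — unit upward force at B: δ_{BB} = L³/(3EI) = 21.33/EI.
Compatibility at B: δ_0 − R_B·δ_{BB} = 0, so R_B = 2047/21.33 = 95.93 kN.

R_B = 95.93 kN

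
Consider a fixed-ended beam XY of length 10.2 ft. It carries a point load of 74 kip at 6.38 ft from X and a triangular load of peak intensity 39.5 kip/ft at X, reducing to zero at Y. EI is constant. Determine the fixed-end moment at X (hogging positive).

M_X = 271.7 kip·ft

Take the two fixed-end moments M_X, M_Y as redundants; the released structure is the simple span XY.
Simple-span end rotations at X and Y under the given loads:
  at X: point load 74 at a = 6.38: Pab(L + b)/(6LEI) = 413.2/EI
  at Y: point load 74 at a = 6.38: Pab(L + a)/(6LEI) = 488.6/EI
  at X: triangular load, peak 39.5: w₀L³/(45EI) = 931.5/EI
  at Y: triangular load, peak 39.5: 7w₀L³/(360EI) = 815.1/EI
  θ_X0 = 1345/EI,  θ_Y0 = 1304/EI
Flexibility coefficients: a unit moment at one end gives L/(3EI) there and L/(6EI) at the far end, so f₁₁ = f₂₂ = 3.4/EI and f₁₂ = f₂₁ = 1.7/EI.
Compatibility — zero rotation at each built-in end:
  3.4 M_X + 1.7 M_Y = 1345
  1.7 M_X + 3.4 M_Y = 1304
Solving the pair gives M_X = 271.7 kip·ft and M_Y = 247.6 kip·ft (hogging).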